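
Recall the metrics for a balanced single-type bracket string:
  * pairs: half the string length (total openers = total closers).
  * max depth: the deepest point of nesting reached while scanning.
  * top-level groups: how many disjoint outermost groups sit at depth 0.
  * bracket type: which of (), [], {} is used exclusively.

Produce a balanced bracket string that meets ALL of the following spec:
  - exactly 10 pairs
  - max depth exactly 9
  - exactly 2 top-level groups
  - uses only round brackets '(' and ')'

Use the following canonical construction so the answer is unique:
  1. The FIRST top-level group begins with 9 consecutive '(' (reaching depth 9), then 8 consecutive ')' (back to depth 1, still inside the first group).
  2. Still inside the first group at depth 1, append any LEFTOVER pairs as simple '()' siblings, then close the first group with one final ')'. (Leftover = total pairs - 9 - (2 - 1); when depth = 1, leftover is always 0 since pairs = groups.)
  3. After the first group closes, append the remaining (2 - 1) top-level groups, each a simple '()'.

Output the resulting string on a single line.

Answer: ((((((((()))))))))()

Derivation:
Spec: pairs=10 depth=9 groups=2
Leftover pairs = 10 - 9 - (2-1) = 0
First group: deep chain of depth 9 + 0 sibling pairs
Remaining 1 groups: simple '()' each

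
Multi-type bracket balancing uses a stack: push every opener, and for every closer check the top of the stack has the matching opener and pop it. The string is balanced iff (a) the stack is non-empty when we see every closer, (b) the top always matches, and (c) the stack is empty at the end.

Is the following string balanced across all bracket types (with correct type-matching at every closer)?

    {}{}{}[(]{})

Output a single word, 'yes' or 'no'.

Answer: no

Derivation:
pos 0: push '{'; stack = {
pos 1: '}' matches '{'; pop; stack = (empty)
pos 2: push '{'; stack = {
pos 3: '}' matches '{'; pop; stack = (empty)
pos 4: push '{'; stack = {
pos 5: '}' matches '{'; pop; stack = (empty)
pos 6: push '['; stack = [
pos 7: push '('; stack = [(
pos 8: saw closer ']' but top of stack is '(' (expected ')') → INVALID
Verdict: type mismatch at position 8: ']' closes '(' → no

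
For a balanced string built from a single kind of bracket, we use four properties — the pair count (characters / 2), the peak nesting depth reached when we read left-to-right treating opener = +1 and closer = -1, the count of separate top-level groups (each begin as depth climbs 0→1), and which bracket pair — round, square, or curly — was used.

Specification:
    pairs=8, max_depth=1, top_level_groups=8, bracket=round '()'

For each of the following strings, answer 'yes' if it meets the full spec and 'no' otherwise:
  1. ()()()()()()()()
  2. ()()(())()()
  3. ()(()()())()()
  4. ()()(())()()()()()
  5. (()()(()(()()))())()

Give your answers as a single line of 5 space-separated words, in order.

Answer: yes no no no no

Derivation:
String 1 '()()()()()()()()': depth seq [1 0 1 0 1 0 1 0 1 0 1 0 1 0 1 0]
  -> pairs=8 depth=1 groups=8 -> yes
String 2 '()()(())()()': depth seq [1 0 1 0 1 2 1 0 1 0 1 0]
  -> pairs=6 depth=2 groups=5 -> no
String 3 '()(()()())()()': depth seq [1 0 1 2 1 2 1 2 1 0 1 0 1 0]
  -> pairs=7 depth=2 groups=4 -> no
String 4 '()()(())()()()()()': depth seq [1 0 1 0 1 2 1 0 1 0 1 0 1 0 1 0 1 0]
  -> pairs=9 depth=2 groups=8 -> no
String 5 '(()()(()(()()))())()': depth seq [1 2 1 2 1 2 3 2 3 4 3 4 3 2 1 2 1 0 1 0]
  -> pairs=10 depth=4 groups=2 -> no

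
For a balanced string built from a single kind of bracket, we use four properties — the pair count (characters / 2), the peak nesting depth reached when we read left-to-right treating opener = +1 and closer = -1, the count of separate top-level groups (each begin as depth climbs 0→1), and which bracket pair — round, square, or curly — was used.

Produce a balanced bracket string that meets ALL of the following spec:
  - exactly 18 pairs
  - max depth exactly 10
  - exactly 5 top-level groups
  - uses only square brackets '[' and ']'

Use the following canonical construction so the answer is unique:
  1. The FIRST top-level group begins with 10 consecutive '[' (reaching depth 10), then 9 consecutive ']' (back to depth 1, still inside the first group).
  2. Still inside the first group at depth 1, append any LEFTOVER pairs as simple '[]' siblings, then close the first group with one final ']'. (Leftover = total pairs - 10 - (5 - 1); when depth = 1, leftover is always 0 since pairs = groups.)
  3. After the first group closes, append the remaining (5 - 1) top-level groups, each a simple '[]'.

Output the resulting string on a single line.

Spec: pairs=18 depth=10 groups=5
Leftover pairs = 18 - 10 - (5-1) = 4
First group: deep chain of depth 10 + 4 sibling pairs
Remaining 4 groups: simple '[]' each

Answer: [[[[[[[[[[]]]]]]]]][][][][]][][][][]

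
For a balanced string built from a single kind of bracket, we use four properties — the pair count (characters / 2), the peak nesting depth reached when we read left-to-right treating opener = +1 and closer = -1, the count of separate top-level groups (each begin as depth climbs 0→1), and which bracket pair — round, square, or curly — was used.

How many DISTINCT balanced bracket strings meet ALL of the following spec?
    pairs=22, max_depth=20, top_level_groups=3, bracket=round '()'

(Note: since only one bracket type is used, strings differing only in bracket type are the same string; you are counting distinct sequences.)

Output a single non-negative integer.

Answer: 3

Derivation:
Spec: pairs=22 depth=20 groups=3
Count(depth <= 20) = 17902146600
Count(depth <= 19) = 17902146597
Count(depth == 20) = 17902146600 - 17902146597 = 3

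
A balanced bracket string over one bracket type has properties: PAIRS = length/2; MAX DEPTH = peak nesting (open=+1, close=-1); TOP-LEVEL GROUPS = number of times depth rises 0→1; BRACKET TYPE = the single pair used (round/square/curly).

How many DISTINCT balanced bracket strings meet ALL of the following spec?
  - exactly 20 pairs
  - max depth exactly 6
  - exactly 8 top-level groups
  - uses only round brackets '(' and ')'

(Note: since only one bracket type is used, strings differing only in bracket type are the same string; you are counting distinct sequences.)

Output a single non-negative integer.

Spec: pairs=20 depth=6 groups=8
Count(depth <= 6) = 53024846
Count(depth <= 5) = 45843086
Count(depth == 6) = 53024846 - 45843086 = 7181760

Answer: 7181760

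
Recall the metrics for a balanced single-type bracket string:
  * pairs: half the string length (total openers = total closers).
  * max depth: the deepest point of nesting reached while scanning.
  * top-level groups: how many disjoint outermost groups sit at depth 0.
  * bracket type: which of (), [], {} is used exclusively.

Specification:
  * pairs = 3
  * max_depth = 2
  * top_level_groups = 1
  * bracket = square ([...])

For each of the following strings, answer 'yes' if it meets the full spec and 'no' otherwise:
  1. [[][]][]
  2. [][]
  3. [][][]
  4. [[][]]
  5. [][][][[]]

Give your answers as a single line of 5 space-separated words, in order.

String 1 '[[][]][]': depth seq [1 2 1 2 1 0 1 0]
  -> pairs=4 depth=2 groups=2 -> no
String 2 '[][]': depth seq [1 0 1 0]
  -> pairs=2 depth=1 groups=2 -> no
String 3 '[][][]': depth seq [1 0 1 0 1 0]
  -> pairs=3 depth=1 groups=3 -> no
String 4 '[[][]]': depth seq [1 2 1 2 1 0]
  -> pairs=3 depth=2 groups=1 -> yes
String 5 '[][][][[]]': depth seq [1 0 1 0 1 0 1 2 1 0]
  -> pairs=5 depth=2 groups=4 -> no

Answer: no no no yes no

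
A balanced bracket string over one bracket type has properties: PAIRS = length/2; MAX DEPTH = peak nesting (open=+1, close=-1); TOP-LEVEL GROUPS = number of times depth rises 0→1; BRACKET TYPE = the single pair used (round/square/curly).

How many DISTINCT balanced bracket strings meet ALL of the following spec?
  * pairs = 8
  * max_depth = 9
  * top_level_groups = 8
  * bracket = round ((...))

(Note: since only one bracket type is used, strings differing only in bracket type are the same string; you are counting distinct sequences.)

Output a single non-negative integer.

Answer: 0

Derivation:
Spec: pairs=8 depth=9 groups=8
Count(depth <= 9) = 1
Count(depth <= 8) = 1
Count(depth == 9) = 1 - 1 = 0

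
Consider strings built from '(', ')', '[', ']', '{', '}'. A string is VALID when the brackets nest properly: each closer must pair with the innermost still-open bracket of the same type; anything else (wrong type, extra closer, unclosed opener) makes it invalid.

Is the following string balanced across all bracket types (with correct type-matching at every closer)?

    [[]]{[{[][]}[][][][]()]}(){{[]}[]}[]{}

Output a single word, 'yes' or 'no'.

pos 0: push '['; stack = [
pos 1: push '['; stack = [[
pos 2: ']' matches '['; pop; stack = [
pos 3: ']' matches '['; pop; stack = (empty)
pos 4: push '{'; stack = {
pos 5: push '['; stack = {[
pos 6: push '{'; stack = {[{
pos 7: push '['; stack = {[{[
pos 8: ']' matches '['; pop; stack = {[{
pos 9: push '['; stack = {[{[
pos 10: ']' matches '['; pop; stack = {[{
pos 11: '}' matches '{'; pop; stack = {[
pos 12: push '['; stack = {[[
pos 13: ']' matches '['; pop; stack = {[
pos 14: push '['; stack = {[[
pos 15: ']' matches '['; pop; stack = {[
pos 16: push '['; stack = {[[
pos 17: ']' matches '['; pop; stack = {[
pos 18: push '['; stack = {[[
pos 19: ']' matches '['; pop; stack = {[
pos 20: push '('; stack = {[(
pos 21: ')' matches '('; pop; stack = {[
pos 22: ']' matches '['; pop; stack = {
pos 23: '}' matches '{'; pop; stack = (empty)
pos 24: push '('; stack = (
pos 25: ')' matches '('; pop; stack = (empty)
pos 26: push '{'; stack = {
pos 27: push '{'; stack = {{
pos 28: push '['; stack = {{[
pos 29: ']' matches '['; pop; stack = {{
pos 30: '}' matches '{'; pop; stack = {
pos 31: push '['; stack = {[
pos 32: ']' matches '['; pop; stack = {
pos 33: '}' matches '{'; pop; stack = (empty)
pos 34: push '['; stack = [
pos 35: ']' matches '['; pop; stack = (empty)
pos 36: push '{'; stack = {
pos 37: '}' matches '{'; pop; stack = (empty)
end: stack empty → VALID
Verdict: properly nested → yes

Answer: yes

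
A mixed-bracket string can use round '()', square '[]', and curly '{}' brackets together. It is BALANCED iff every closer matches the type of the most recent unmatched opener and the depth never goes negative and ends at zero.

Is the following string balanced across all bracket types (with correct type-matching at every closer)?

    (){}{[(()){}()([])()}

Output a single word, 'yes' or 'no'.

Answer: no

Derivation:
pos 0: push '('; stack = (
pos 1: ')' matches '('; pop; stack = (empty)
pos 2: push '{'; stack = {
pos 3: '}' matches '{'; pop; stack = (empty)
pos 4: push '{'; stack = {
pos 5: push '['; stack = {[
pos 6: push '('; stack = {[(
pos 7: push '('; stack = {[((
pos 8: ')' matches '('; pop; stack = {[(
pos 9: ')' matches '('; pop; stack = {[
pos 10: push '{'; stack = {[{
pos 11: '}' matches '{'; pop; stack = {[
pos 12: push '('; stack = {[(
pos 13: ')' matches '('; pop; stack = {[
pos 14: push '('; stack = {[(
pos 15: push '['; stack = {[([
pos 16: ']' matches '['; pop; stack = {[(
pos 17: ')' matches '('; pop; stack = {[
pos 18: push '('; stack = {[(
pos 19: ')' matches '('; pop; stack = {[
pos 20: saw closer '}' but top of stack is '[' (expected ']') → INVALID
Verdict: type mismatch at position 20: '}' closes '[' → no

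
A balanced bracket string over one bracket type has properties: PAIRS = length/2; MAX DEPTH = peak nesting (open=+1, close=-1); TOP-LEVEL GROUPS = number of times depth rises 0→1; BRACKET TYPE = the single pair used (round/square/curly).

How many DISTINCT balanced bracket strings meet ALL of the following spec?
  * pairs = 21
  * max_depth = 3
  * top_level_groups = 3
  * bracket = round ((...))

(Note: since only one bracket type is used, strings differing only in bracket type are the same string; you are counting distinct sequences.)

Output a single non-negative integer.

Answer: 8191810

Derivation:
Spec: pairs=21 depth=3 groups=3
Count(depth <= 3) = 8192000
Count(depth <= 2) = 190
Count(depth == 3) = 8192000 - 190 = 8191810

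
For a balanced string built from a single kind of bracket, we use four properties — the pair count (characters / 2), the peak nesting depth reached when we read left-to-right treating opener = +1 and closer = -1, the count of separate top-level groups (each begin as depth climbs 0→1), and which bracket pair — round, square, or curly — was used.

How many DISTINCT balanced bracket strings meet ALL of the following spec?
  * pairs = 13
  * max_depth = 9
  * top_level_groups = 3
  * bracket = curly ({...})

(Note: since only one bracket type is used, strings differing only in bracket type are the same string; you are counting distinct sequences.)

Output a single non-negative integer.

Spec: pairs=13 depth=9 groups=3
Count(depth <= 9) = 149166
Count(depth <= 8) = 148662
Count(depth == 9) = 149166 - 148662 = 504

Answer: 504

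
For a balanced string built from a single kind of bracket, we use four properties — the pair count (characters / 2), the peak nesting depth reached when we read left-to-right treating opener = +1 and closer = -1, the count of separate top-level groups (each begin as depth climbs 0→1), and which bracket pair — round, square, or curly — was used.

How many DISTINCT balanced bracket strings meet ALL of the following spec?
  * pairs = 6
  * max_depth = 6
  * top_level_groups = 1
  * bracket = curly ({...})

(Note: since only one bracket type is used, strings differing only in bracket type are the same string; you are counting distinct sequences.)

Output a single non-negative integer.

Spec: pairs=6 depth=6 groups=1
Count(depth <= 6) = 42
Count(depth <= 5) = 41
Count(depth == 6) = 42 - 41 = 1

Answer: 1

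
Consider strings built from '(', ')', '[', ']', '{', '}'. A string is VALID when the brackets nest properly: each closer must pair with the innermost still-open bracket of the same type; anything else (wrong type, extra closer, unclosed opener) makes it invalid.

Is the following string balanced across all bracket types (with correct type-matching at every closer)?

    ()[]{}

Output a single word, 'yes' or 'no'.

pos 0: push '('; stack = (
pos 1: ')' matches '('; pop; stack = (empty)
pos 2: push '['; stack = [
pos 3: ']' matches '['; pop; stack = (empty)
pos 4: push '{'; stack = {
pos 5: '}' matches '{'; pop; stack = (empty)
end: stack empty → VALID
Verdict: properly nested → yes

Answer: yes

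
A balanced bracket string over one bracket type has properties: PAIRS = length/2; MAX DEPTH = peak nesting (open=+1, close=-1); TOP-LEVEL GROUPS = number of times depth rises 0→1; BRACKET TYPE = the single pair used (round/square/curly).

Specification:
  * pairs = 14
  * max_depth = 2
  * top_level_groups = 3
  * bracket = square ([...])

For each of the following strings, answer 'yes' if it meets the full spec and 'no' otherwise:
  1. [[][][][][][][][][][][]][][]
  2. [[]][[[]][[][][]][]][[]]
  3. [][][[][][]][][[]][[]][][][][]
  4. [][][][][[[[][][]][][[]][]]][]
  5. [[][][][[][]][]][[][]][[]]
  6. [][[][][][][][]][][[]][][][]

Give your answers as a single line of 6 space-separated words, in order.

String 1 '[[][][][][][][][][][][]][][]': depth seq [1 2 1 2 1 2 1 2 1 2 1 2 1 2 1 2 1 2 1 2 1 2 1 0 1 0 1 0]
  -> pairs=14 depth=2 groups=3 -> yes
String 2 '[[]][[[]][[][][]][]][[]]': depth seq [1 2 1 0 1 2 3 2 1 2 3 2 3 2 3 2 1 2 1 0 1 2 1 0]
  -> pairs=12 depth=3 groups=3 -> no
String 3 '[][][[][][]][][[]][[]][][][][]': depth seq [1 0 1 0 1 2 1 2 1 2 1 0 1 0 1 2 1 0 1 2 1 0 1 0 1 0 1 0 1 0]
  -> pairs=15 depth=2 groups=10 -> no
String 4 '[][][][][[[[][][]][][[]][]]][]': depth seq [1 0 1 0 1 0 1 0 1 2 3 4 3 4 3 4 3 2 3 2 3 4 3 2 3 2 1 0 1 0]
  -> pairs=15 depth=4 groups=6 -> no
String 5 '[[][][][[][]][]][[][]][[]]': depth seq [1 2 1 2 1 2 1 2 3 2 3 2 1 2 1 0 1 2 1 2 1 0 1 2 1 0]
  -> pairs=13 depth=3 groups=3 -> no
String 6 '[][[][][][][][]][][[]][][][]': depth seq [1 0 1 2 1 2 1 2 1 2 1 2 1 2 1 0 1 0 1 2 1 0 1 0 1 0 1 0]
  -> pairs=14 depth=2 groups=7 -> no

Answer: yes no no no no no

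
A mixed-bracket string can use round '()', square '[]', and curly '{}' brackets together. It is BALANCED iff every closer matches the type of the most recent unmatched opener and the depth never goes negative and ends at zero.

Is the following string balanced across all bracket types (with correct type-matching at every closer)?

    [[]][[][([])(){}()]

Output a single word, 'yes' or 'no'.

pos 0: push '['; stack = [
pos 1: push '['; stack = [[
pos 2: ']' matches '['; pop; stack = [
pos 3: ']' matches '['; pop; stack = (empty)
pos 4: push '['; stack = [
pos 5: push '['; stack = [[
pos 6: ']' matches '['; pop; stack = [
pos 7: push '['; stack = [[
pos 8: push '('; stack = [[(
pos 9: push '['; stack = [[([
pos 10: ']' matches '['; pop; stack = [[(
pos 11: ')' matches '('; pop; stack = [[
pos 12: push '('; stack = [[(
pos 13: ')' matches '('; pop; stack = [[
pos 14: push '{'; stack = [[{
pos 15: '}' matches '{'; pop; stack = [[
pos 16: push '('; stack = [[(
pos 17: ')' matches '('; pop; stack = [[
pos 18: ']' matches '['; pop; stack = [
end: stack still non-empty ([) → INVALID
Verdict: unclosed openers at end: [ → no

Answer: no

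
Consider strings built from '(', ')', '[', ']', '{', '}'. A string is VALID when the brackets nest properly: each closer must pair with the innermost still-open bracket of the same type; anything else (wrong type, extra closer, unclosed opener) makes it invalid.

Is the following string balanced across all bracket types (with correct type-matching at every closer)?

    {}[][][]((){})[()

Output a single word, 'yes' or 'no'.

pos 0: push '{'; stack = {
pos 1: '}' matches '{'; pop; stack = (empty)
pos 2: push '['; stack = [
pos 3: ']' matches '['; pop; stack = (empty)
pos 4: push '['; stack = [
pos 5: ']' matches '['; pop; stack = (empty)
pos 6: push '['; stack = [
pos 7: ']' matches '['; pop; stack = (empty)
pos 8: push '('; stack = (
pos 9: push '('; stack = ((
pos 10: ')' matches '('; pop; stack = (
pos 11: push '{'; stack = ({
pos 12: '}' matches '{'; pop; stack = (
pos 13: ')' matches '('; pop; stack = (empty)
pos 14: push '['; stack = [
pos 15: push '('; stack = [(
pos 16: ')' matches '('; pop; stack = [
end: stack still non-empty ([) → INVALID
Verdict: unclosed openers at end: [ → no

Answer: no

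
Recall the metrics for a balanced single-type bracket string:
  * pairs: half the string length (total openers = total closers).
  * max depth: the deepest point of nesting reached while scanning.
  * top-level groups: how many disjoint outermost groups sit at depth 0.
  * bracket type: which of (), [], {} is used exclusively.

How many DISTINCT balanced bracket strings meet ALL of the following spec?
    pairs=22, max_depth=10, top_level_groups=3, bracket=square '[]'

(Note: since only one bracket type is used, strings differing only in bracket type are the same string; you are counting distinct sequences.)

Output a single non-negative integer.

Answer: 718243041

Derivation:
Spec: pairs=22 depth=10 groups=3
Count(depth <= 10) = 17487327390
Count(depth <= 9) = 16769084349
Count(depth == 10) = 17487327390 - 16769084349 = 718243041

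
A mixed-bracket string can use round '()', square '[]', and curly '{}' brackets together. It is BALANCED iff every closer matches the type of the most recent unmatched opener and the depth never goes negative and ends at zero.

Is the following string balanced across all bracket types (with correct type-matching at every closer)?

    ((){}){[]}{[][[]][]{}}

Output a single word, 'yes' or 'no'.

Answer: yes

Derivation:
pos 0: push '('; stack = (
pos 1: push '('; stack = ((
pos 2: ')' matches '('; pop; stack = (
pos 3: push '{'; stack = ({
pos 4: '}' matches '{'; pop; stack = (
pos 5: ')' matches '('; pop; stack = (empty)
pos 6: push '{'; stack = {
pos 7: push '['; stack = {[
pos 8: ']' matches '['; pop; stack = {
pos 9: '}' matches '{'; pop; stack = (empty)
pos 10: push '{'; stack = {
pos 11: push '['; stack = {[
pos 12: ']' matches '['; pop; stack = {
pos 13: push '['; stack = {[
pos 14: push '['; stack = {[[
pos 15: ']' matches '['; pop; stack = {[
pos 16: ']' matches '['; pop; stack = {
pos 17: push '['; stack = {[
pos 18: ']' matches '['; pop; stack = {
pos 19: push '{'; stack = {{
pos 20: '}' matches '{'; pop; stack = {
pos 21: '}' matches '{'; pop; stack = (empty)
end: stack empty → VALID
Verdict: properly nested → yes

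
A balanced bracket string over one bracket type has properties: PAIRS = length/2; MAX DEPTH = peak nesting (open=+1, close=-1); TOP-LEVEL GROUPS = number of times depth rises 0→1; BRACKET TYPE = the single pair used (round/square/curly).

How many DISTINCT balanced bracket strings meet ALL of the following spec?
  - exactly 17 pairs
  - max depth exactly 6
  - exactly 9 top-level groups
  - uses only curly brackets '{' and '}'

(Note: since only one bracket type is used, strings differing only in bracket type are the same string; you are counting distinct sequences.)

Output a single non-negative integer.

Spec: pairs=17 depth=6 groups=9
Count(depth <= 6) = 387306
Count(depth <= 5) = 375903
Count(depth == 6) = 387306 - 375903 = 11403

Answer: 11403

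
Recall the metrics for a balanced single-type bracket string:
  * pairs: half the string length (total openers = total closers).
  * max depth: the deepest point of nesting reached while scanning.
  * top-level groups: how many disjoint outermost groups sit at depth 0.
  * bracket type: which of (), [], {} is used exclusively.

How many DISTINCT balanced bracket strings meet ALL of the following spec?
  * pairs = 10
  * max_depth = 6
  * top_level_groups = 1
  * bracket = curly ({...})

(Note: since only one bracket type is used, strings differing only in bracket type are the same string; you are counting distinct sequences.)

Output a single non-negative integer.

Spec: pairs=10 depth=6 groups=1
Count(depth <= 6) = 4334
Count(depth <= 5) = 3281
Count(depth == 6) = 4334 - 3281 = 1053

Answer: 1053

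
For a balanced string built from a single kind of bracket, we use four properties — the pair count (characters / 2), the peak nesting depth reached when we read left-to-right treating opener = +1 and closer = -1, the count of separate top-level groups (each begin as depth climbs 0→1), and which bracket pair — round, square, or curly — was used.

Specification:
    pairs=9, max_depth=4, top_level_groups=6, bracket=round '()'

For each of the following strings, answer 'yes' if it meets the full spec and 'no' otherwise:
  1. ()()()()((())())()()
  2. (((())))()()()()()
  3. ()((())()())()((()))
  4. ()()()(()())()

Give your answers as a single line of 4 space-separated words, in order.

Answer: no yes no no

Derivation:
String 1 '()()()()((())())()()': depth seq [1 0 1 0 1 0 1 0 1 2 3 2 1 2 1 0 1 0 1 0]
  -> pairs=10 depth=3 groups=7 -> no
String 2 '(((())))()()()()()': depth seq [1 2 3 4 3 2 1 0 1 0 1 0 1 0 1 0 1 0]
  -> pairs=9 depth=4 groups=6 -> yes
String 3 '()((())()())()((()))': depth seq [1 0 1 2 3 2 1 2 1 2 1 0 1 0 1 2 3 2 1 0]
  -> pairs=10 depth=3 groups=4 -> no
String 4 '()()()(()())()': depth seq [1 0 1 0 1 0 1 2 1 2 1 0 1 0]
  -> pairs=7 depth=2 groups=5 -> no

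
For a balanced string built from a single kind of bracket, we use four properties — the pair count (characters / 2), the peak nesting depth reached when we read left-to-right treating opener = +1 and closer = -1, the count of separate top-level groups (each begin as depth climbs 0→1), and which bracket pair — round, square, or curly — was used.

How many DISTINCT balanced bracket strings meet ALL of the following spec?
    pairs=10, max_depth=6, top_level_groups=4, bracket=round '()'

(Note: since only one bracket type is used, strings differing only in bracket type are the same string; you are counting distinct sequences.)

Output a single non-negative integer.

Spec: pairs=10 depth=6 groups=4
Count(depth <= 6) = 1998
Count(depth <= 5) = 1950
Count(depth == 6) = 1998 - 1950 = 48

Answer: 48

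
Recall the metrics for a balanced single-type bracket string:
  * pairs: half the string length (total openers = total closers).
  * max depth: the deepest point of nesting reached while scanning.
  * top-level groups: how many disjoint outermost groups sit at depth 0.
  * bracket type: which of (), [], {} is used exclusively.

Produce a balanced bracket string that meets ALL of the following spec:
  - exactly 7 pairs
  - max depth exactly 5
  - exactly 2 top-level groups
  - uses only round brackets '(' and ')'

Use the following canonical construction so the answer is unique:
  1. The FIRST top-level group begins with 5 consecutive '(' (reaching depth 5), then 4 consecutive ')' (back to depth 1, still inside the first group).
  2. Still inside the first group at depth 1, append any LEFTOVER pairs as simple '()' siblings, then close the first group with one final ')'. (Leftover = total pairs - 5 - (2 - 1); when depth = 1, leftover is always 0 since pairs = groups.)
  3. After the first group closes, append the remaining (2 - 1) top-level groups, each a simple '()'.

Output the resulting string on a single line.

Answer: ((((())))())()

Derivation:
Spec: pairs=7 depth=5 groups=2
Leftover pairs = 7 - 5 - (2-1) = 1
First group: deep chain of depth 5 + 1 sibling pairs
Remaining 1 groups: simple '()' each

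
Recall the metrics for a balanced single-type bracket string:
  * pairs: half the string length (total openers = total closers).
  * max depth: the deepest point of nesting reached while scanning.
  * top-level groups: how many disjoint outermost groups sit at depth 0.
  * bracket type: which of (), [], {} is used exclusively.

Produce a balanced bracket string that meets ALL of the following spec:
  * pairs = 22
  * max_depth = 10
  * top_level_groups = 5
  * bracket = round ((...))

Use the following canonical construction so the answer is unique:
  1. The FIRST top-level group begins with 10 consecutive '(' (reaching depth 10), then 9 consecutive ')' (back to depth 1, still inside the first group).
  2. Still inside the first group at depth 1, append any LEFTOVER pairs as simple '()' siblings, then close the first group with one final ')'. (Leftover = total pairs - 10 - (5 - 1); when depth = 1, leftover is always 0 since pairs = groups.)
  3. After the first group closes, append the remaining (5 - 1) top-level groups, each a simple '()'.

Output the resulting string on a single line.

Answer: (((((((((()))))))))()()()()()()()())()()()()

Derivation:
Spec: pairs=22 depth=10 groups=5
Leftover pairs = 22 - 10 - (5-1) = 8
First group: deep chain of depth 10 + 8 sibling pairs
Remaining 4 groups: simple '()' each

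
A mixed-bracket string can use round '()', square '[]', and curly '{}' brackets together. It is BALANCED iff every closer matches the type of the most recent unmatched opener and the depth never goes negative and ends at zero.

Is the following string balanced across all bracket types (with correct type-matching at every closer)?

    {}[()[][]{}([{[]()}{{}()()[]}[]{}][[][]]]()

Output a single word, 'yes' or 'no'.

Answer: no

Derivation:
pos 0: push '{'; stack = {
pos 1: '}' matches '{'; pop; stack = (empty)
pos 2: push '['; stack = [
pos 3: push '('; stack = [(
pos 4: ')' matches '('; pop; stack = [
pos 5: push '['; stack = [[
pos 6: ']' matches '['; pop; stack = [
pos 7: push '['; stack = [[
pos 8: ']' matches '['; pop; stack = [
pos 9: push '{'; stack = [{
pos 10: '}' matches '{'; pop; stack = [
pos 11: push '('; stack = [(
pos 12: push '['; stack = [([
pos 13: push '{'; stack = [([{
pos 14: push '['; stack = [([{[
pos 15: ']' matches '['; pop; stack = [([{
pos 16: push '('; stack = [([{(
pos 17: ')' matches '('; pop; stack = [([{
pos 18: '}' matches '{'; pop; stack = [([
pos 19: push '{'; stack = [([{
pos 20: push '{'; stack = [([{{
pos 21: '}' matches '{'; pop; stack = [([{
pos 22: push '('; stack = [([{(
pos 23: ')' matches '('; pop; stack = [([{
pos 24: push '('; stack = [([{(
pos 25: ')' matches '('; pop; stack = [([{
pos 26: push '['; stack = [([{[
pos 27: ']' matches '['; pop; stack = [([{
pos 28: '}' matches '{'; pop; stack = [([
pos 29: push '['; stack = [([[
pos 30: ']' matches '['; pop; stack = [([
pos 31: push '{'; stack = [([{
pos 32: '}' matches '{'; pop; stack = [([
pos 33: ']' matches '['; pop; stack = [(
pos 34: push '['; stack = [([
pos 35: push '['; stack = [([[
pos 36: ']' matches '['; pop; stack = [([
pos 37: push '['; stack = [([[
pos 38: ']' matches '['; pop; stack = [([
pos 39: ']' matches '['; pop; stack = [(
pos 40: saw closer ']' but top of stack is '(' (expected ')') → INVALID
Verdict: type mismatch at position 40: ']' closes '(' → no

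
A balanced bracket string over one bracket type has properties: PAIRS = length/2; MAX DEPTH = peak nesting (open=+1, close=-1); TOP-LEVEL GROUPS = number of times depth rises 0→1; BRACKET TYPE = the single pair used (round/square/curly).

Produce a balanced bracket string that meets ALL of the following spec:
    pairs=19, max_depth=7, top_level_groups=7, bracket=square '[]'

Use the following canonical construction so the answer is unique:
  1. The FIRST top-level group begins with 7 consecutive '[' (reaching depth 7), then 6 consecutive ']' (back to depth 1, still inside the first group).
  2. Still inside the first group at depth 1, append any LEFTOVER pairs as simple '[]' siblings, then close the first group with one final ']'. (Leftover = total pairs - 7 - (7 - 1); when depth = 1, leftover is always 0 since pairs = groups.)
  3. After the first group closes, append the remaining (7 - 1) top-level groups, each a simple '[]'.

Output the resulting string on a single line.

Spec: pairs=19 depth=7 groups=7
Leftover pairs = 19 - 7 - (7-1) = 6
First group: deep chain of depth 7 + 6 sibling pairs
Remaining 6 groups: simple '[]' each

Answer: [[[[[[[]]]]]][][][][][][]][][][][][][]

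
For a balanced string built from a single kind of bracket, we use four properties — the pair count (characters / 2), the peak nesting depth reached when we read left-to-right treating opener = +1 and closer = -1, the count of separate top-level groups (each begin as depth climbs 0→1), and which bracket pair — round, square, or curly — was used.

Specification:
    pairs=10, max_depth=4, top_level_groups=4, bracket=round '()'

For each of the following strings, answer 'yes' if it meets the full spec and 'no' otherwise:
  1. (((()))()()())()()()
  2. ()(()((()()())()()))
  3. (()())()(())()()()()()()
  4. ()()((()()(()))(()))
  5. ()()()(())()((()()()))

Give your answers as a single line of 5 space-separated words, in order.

Answer: yes no no no no

Derivation:
String 1 '(((()))()()())()()()': depth seq [1 2 3 4 3 2 1 2 1 2 1 2 1 0 1 0 1 0 1 0]
  -> pairs=10 depth=4 groups=4 -> yes
String 2 '()(()((()()())()()))': depth seq [1 0 1 2 1 2 3 4 3 4 3 4 3 2 3 2 3 2 1 0]
  -> pairs=10 depth=4 groups=2 -> no
String 3 '(()())()(())()()()()()()': depth seq [1 2 1 2 1 0 1 0 1 2 1 0 1 0 1 0 1 0 1 0 1 0 1 0]
  -> pairs=12 depth=2 groups=9 -> no
String 4 '()()((()()(()))(()))': depth seq [1 0 1 0 1 2 3 2 3 2 3 4 3 2 1 2 3 2 1 0]
  -> pairs=10 depth=4 groups=3 -> no
String 5 '()()()(())()((()()()))': depth seq [1 0 1 0 1 0 1 2 1 0 1 0 1 2 3 2 3 2 3 2 1 0]
  -> pairs=11 depth=3 groups=6 -> no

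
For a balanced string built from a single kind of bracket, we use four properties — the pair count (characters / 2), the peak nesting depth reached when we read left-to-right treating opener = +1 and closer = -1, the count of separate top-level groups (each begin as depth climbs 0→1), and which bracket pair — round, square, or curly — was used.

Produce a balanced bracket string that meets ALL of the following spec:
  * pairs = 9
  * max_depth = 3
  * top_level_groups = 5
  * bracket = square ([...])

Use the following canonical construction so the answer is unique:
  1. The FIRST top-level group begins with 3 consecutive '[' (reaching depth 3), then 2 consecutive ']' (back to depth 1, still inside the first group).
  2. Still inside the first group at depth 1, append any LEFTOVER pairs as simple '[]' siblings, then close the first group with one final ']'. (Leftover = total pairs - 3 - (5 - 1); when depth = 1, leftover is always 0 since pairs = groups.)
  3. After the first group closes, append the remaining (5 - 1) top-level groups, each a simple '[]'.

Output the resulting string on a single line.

Spec: pairs=9 depth=3 groups=5
Leftover pairs = 9 - 3 - (5-1) = 2
First group: deep chain of depth 3 + 2 sibling pairs
Remaining 4 groups: simple '[]' each

Answer: [[[]][][]][][][][]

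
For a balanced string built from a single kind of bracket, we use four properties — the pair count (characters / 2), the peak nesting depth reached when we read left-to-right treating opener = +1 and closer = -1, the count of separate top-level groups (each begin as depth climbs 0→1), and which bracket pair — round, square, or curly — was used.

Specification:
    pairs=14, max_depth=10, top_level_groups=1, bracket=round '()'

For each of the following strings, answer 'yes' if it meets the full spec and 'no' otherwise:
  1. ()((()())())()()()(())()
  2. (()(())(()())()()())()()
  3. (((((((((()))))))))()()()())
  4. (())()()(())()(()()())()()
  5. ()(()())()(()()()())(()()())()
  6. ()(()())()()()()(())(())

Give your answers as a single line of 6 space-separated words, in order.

String 1 '()((()())())()()()(())()': depth seq [1 0 1 2 3 2 3 2 1 2 1 0 1 0 1 0 1 0 1 2 1 0 1 0]
  -> pairs=12 depth=3 groups=7 -> no
String 2 '(()(())(()())()()())()()': depth seq [1 2 1 2 3 2 1 2 3 2 3 2 1 2 1 2 1 2 1 0 1 0 1 0]
  -> pairs=12 depth=3 groups=3 -> no
String 3 '(((((((((()))))))))()()()())': depth seq [1 2 3 4 5 6 7 8 9 10 9 8 7 6 5 4 3 2 1 2 1 2 1 2 1 2 1 0]
  -> pairs=14 depth=10 groups=1 -> yes
String 4 '(())()()(())()(()()())()()': depth seq [1 2 1 0 1 0 1 0 1 2 1 0 1 0 1 2 1 2 1 2 1 0 1 0 1 0]
  -> pairs=13 depth=2 groups=8 -> no
String 5 '()(()())()(()()()())(()()())()': depth seq [1 0 1 2 1 2 1 0 1 0 1 2 1 2 1 2 1 2 1 0 1 2 1 2 1 2 1 0 1 0]
  -> pairs=15 depth=2 groups=6 -> no
String 6 '()(()())()()()()(())(())': depth seq [1 0 1 2 1 2 1 0 1 0 1 0 1 0 1 0 1 2 1 0 1 2 1 0]
  -> pairs=12 depth=2 groups=8 -> no

Answer: no no yes no no no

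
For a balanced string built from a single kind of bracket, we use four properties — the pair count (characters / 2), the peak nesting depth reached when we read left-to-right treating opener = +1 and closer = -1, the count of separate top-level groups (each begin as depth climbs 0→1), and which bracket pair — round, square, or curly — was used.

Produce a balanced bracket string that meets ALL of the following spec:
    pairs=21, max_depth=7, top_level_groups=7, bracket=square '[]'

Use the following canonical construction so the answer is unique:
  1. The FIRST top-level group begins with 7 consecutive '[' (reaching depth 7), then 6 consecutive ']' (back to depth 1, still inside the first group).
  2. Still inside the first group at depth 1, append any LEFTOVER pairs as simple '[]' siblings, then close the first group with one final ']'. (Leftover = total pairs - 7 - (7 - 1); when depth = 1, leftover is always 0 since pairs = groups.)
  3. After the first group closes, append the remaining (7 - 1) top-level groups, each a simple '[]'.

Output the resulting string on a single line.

Answer: [[[[[[[]]]]]][][][][][][][][]][][][][][][]

Derivation:
Spec: pairs=21 depth=7 groups=7
Leftover pairs = 21 - 7 - (7-1) = 8
First group: deep chain of depth 7 + 8 sibling pairs
Remaining 6 groups: simple '[]' each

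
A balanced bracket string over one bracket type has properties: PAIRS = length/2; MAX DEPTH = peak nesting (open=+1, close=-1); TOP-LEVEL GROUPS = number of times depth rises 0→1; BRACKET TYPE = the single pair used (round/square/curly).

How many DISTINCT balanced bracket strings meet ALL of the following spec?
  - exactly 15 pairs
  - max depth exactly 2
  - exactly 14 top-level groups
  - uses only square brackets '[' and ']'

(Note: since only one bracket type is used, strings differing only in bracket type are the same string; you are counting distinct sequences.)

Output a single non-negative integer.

Answer: 14

Derivation:
Spec: pairs=15 depth=2 groups=14
Count(depth <= 2) = 14
Count(depth <= 1) = 0
Count(depth == 2) = 14 - 0 = 14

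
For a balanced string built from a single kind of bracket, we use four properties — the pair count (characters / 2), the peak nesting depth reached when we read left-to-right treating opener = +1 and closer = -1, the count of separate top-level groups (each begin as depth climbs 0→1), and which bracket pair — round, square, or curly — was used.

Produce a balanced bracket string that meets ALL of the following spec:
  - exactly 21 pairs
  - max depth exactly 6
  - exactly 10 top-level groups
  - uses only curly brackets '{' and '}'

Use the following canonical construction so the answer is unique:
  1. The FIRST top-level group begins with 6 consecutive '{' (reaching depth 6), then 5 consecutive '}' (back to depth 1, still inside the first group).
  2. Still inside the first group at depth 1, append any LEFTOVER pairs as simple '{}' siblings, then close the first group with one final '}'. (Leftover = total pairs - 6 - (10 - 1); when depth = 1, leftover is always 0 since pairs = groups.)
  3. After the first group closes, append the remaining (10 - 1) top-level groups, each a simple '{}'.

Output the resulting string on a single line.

Answer: {{{{{{}}}}}{}{}{}{}{}{}}{}{}{}{}{}{}{}{}{}

Derivation:
Spec: pairs=21 depth=6 groups=10
Leftover pairs = 21 - 6 - (10-1) = 6
First group: deep chain of depth 6 + 6 sibling pairs
Remaining 9 groups: simple '{}' each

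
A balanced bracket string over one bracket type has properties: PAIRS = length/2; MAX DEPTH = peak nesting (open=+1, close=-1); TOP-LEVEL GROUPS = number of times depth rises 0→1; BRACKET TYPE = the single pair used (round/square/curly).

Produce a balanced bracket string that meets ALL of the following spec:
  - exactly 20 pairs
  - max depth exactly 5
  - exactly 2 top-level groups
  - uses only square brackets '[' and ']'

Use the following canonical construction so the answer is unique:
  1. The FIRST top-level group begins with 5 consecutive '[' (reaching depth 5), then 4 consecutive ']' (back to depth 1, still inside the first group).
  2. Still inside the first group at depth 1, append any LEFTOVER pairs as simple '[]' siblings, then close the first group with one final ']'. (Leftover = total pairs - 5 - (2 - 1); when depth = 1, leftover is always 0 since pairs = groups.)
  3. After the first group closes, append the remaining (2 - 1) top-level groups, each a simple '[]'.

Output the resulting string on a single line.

Answer: [[[[[]]]][][][][][][][][][][][][][][]][]

Derivation:
Spec: pairs=20 depth=5 groups=2
Leftover pairs = 20 - 5 - (2-1) = 14
First group: deep chain of depth 5 + 14 sibling pairs
Remaining 1 groups: simple '[]' each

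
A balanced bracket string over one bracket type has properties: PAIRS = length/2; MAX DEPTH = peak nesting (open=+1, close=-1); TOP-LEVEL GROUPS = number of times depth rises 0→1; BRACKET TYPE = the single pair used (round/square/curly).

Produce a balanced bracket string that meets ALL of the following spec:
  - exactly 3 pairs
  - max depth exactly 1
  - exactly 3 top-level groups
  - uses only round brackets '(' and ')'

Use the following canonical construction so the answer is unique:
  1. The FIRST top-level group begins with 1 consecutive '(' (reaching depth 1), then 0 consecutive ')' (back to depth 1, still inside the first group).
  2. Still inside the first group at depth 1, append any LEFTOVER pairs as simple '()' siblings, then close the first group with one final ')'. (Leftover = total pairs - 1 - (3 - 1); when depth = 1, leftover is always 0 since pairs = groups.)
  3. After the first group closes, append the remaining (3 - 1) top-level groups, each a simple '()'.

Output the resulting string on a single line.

Answer: ()()()

Derivation:
Spec: pairs=3 depth=1 groups=3
Leftover pairs = 3 - 1 - (3-1) = 0
First group: deep chain of depth 1 + 0 sibling pairs
Remaining 2 groups: simple '()' each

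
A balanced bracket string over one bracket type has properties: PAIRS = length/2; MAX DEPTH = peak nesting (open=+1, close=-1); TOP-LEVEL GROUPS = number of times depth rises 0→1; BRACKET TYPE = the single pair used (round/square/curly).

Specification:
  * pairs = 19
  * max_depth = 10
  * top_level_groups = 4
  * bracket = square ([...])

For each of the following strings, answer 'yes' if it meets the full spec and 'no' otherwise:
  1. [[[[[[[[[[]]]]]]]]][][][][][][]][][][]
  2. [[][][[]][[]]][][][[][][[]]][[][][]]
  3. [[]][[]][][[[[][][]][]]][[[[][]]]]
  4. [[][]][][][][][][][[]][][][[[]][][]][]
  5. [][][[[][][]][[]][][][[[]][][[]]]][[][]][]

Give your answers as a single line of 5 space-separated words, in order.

Answer: yes no no no no

Derivation:
String 1 '[[[[[[[[[[]]]]]]]]][][][][][][]][][][]': depth seq [1 2 3 4 5 6 7 8 9 10 9 8 7 6 5 4 3 2 1 2 1 2 1 2 1 2 1 2 1 2 1 0 1 0 1 0 1 0]
  -> pairs=19 depth=10 groups=4 -> yes
String 2 '[[][][[]][[]]][][][[][][[]]][[][][]]': depth seq [1 2 1 2 1 2 3 2 1 2 3 2 1 0 1 0 1 0 1 2 1 2 1 2 3 2 1 0 1 2 1 2 1 2 1 0]
  -> pairs=18 depth=3 groups=5 -> no
String 3 '[[]][[]][][[[[][][]][]]][[[[][]]]]': depth seq [1 2 1 0 1 2 1 0 1 0 1 2 3 4 3 4 3 4 3 2 3 2 1 0 1 2 3 4 3 4 3 2 1 0]
  -> pairs=17 depth=4 groups=5 -> no
String 4 '[[][]][][][][][][][[]][][][[[]][][]][]': depth seq [1 2 1 2 1 0 1 0 1 0 1 0 1 0 1 0 1 0 1 2 1 0 1 0 1 0 1 2 3 2 1 2 1 2 1 0 1 0]
  -> pairs=19 depth=3 groups=12 -> no
String 5 '[][][[[][][]][[]][][][[[]][][[]]]][[][]][]': depth seq [1 0 1 0 1 2 3 2 3 2 3 2 1 2 3 2 1 2 1 2 1 2 3 4 3 2 3 2 3 4 3 2 1 0 1 2 1 2 1 0 1 0]
  -> pairs=21 depth=4 groups=5 -> no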